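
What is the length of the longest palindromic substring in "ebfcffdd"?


Input: "ebfcffdd"
Checking substrings for palindromes:
  [2:5] "fcf" (len 3) => palindrome
  [4:6] "ff" (len 2) => palindrome
  [6:8] "dd" (len 2) => palindrome
Longest palindromic substring: "fcf" with length 3

3


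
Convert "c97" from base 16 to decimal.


Input: "c97" in base 16
Positional expansion:
  Digit 'c' (value 12) x 16^2 = 3072
  Digit '9' (value 9) x 16^1 = 144
  Digit '7' (value 7) x 16^0 = 7
Sum = 3223

3223


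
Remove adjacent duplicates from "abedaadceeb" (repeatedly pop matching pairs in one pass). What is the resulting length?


Input: abedaadceeb
Stack-based adjacent duplicate removal:
  Read 'a': push. Stack: a
  Read 'b': push. Stack: ab
  Read 'e': push. Stack: abe
  Read 'd': push. Stack: abed
  Read 'a': push. Stack: abeda
  Read 'a': matches stack top 'a' => pop. Stack: abed
  Read 'd': matches stack top 'd' => pop. Stack: abe
  Read 'c': push. Stack: abec
  Read 'e': push. Stack: abece
  Read 'e': matches stack top 'e' => pop. Stack: abec
  Read 'b': push. Stack: abecb
Final stack: "abecb" (length 5)

5


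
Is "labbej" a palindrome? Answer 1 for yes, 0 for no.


Input: labbej
Reversed: jebbal
  Compare pos 0 ('l') with pos 5 ('j'): MISMATCH
  Compare pos 1 ('a') with pos 4 ('e'): MISMATCH
  Compare pos 2 ('b') with pos 3 ('b'): match
Result: not a palindrome

0


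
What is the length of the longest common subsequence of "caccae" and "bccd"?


LCS of "caccae" and "bccd"
DP table:
           b    c    c    d
      0    0    0    0    0
  c   0    0    1    1    1
  a   0    0    1    1    1
  c   0    0    1    2    2
  c   0    0    1    2    2
  a   0    0    1    2    2
  e   0    0    1    2    2
LCS length = dp[6][4] = 2

2


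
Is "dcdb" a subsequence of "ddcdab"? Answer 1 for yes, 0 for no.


Check if "dcdb" is a subsequence of "ddcdab"
Greedy scan:
  Position 0 ('d'): matches sub[0] = 'd'
  Position 1 ('d'): no match needed
  Position 2 ('c'): matches sub[1] = 'c'
  Position 3 ('d'): matches sub[2] = 'd'
  Position 4 ('a'): no match needed
  Position 5 ('b'): matches sub[3] = 'b'
All 4 characters matched => is a subsequence

1


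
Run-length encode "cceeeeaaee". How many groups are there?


Input: cceeeeaaee
Scanning for consecutive runs:
  Group 1: 'c' x 2 (positions 0-1)
  Group 2: 'e' x 4 (positions 2-5)
  Group 3: 'a' x 2 (positions 6-7)
  Group 4: 'e' x 2 (positions 8-9)
Total groups: 4

4


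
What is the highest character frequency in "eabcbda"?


Input: eabcbda
Character counts:
  'a': 2
  'b': 2
  'c': 1
  'd': 1
  'e': 1
Maximum frequency: 2

2


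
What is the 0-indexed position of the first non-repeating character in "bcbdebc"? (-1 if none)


Input: bcbdebc
Character frequencies:
  'b': 3
  'c': 2
  'd': 1
  'e': 1
Scanning left to right for freq == 1:
  Position 0 ('b'): freq=3, skip
  Position 1 ('c'): freq=2, skip
  Position 2 ('b'): freq=3, skip
  Position 3 ('d'): unique! => answer = 3

3


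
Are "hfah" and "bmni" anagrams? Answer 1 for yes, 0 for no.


Strings: "hfah", "bmni"
Sorted first:  afhh
Sorted second: bimn
Differ at position 0: 'a' vs 'b' => not anagrams

0


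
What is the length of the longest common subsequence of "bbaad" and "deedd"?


LCS of "bbaad" and "deedd"
DP table:
           d    e    e    d    d
      0    0    0    0    0    0
  b   0    0    0    0    0    0
  b   0    0    0    0    0    0
  a   0    0    0    0    0    0
  a   0    0    0    0    0    0
  d   0    1    1    1    1    1
LCS length = dp[5][5] = 1

1


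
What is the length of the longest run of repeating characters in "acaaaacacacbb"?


Input: "acaaaacacacbb"
Scanning for longest run:
  Position 1 ('c'): new char, reset run to 1
  Position 2 ('a'): new char, reset run to 1
  Position 3 ('a'): continues run of 'a', length=2
  Position 4 ('a'): continues run of 'a', length=3
  Position 5 ('a'): continues run of 'a', length=4
  Position 6 ('c'): new char, reset run to 1
  Position 7 ('a'): new char, reset run to 1
  Position 8 ('c'): new char, reset run to 1
  Position 9 ('a'): new char, reset run to 1
  Position 10 ('c'): new char, reset run to 1
  Position 11 ('b'): new char, reset run to 1
  Position 12 ('b'): continues run of 'b', length=2
Longest run: 'a' with length 4

4


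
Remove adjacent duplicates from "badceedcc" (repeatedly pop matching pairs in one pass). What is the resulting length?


Input: badceedcc
Stack-based adjacent duplicate removal:
  Read 'b': push. Stack: b
  Read 'a': push. Stack: ba
  Read 'd': push. Stack: bad
  Read 'c': push. Stack: badc
  Read 'e': push. Stack: badce
  Read 'e': matches stack top 'e' => pop. Stack: badc
  Read 'd': push. Stack: badcd
  Read 'c': push. Stack: badcdc
  Read 'c': matches stack top 'c' => pop. Stack: badcd
Final stack: "badcd" (length 5)

5


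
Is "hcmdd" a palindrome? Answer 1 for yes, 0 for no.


Input: hcmdd
Reversed: ddmch
  Compare pos 0 ('h') with pos 4 ('d'): MISMATCH
  Compare pos 1 ('c') with pos 3 ('d'): MISMATCH
Result: not a palindrome

0


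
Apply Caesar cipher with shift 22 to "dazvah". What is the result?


Caesar cipher: shift "dazvah" by 22
  'd' (pos 3) + 22 = pos 25 = 'z'
  'a' (pos 0) + 22 = pos 22 = 'w'
  'z' (pos 25) + 22 = pos 21 = 'v'
  'v' (pos 21) + 22 = pos 17 = 'r'
  'a' (pos 0) + 22 = pos 22 = 'w'
  'h' (pos 7) + 22 = pos 3 = 'd'
Result: zwvrwd

zwvrwd


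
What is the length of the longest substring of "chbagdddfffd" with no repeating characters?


Input: "chbagdddfffd"
Sliding window (track last position of each char):
  Position 0 ('c'): window [0,0] length 1 -- new best
  Position 1 ('h'): window [0,1] length 2 -- new best
  Position 2 ('b'): window [0,2] length 3 -- new best
  Position 3 ('a'): window [0,3] length 4 -- new best
  Position 4 ('g'): window [0,4] length 5 -- new best
  Position 5 ('d'): window [0,5] length 6 -- new best
  Position 6 ('d'): repeat (last at 5), move window start to 6
  Position 6 ('d'): window [6,6] length 1
  Position 7 ('d'): repeat (last at 6), move window start to 7
  Position 7 ('d'): window [7,7] length 1
  Position 8 ('f'): window [7,8] length 2
  Position 9 ('f'): repeat (last at 8), move window start to 9
  Position 9 ('f'): window [9,9] length 1
  Position 10 ('f'): repeat (last at 9), move window start to 10
  Position 10 ('f'): window [10,10] length 1
  Position 11 ('d'): window [10,11] length 2
Longest substring with no repeats: "chbagd" with length 6

6


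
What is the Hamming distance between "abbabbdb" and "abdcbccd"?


Comparing "abbabbdb" and "abdcbccd" position by position:
  Position 0: 'a' vs 'a' => same
  Position 1: 'b' vs 'b' => same
  Position 2: 'b' vs 'd' => differ
  Position 3: 'a' vs 'c' => differ
  Position 4: 'b' vs 'b' => same
  Position 5: 'b' vs 'c' => differ
  Position 6: 'd' vs 'c' => differ
  Position 7: 'b' vs 'd' => differ
Total differences (Hamming distance): 5

5


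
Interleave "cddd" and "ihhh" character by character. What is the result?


Interleaving "cddd" and "ihhh":
  Position 0: 'c' from first, 'i' from second => "ci"
  Position 1: 'd' from first, 'h' from second => "dh"
  Position 2: 'd' from first, 'h' from second => "dh"
  Position 3: 'd' from first, 'h' from second => "dh"
Result: cidhdhdh

cidhdhdh


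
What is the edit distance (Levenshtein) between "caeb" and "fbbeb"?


Computing edit distance: "caeb" -> "fbbeb"
DP table:
           f    b    b    e    b
      0    1    2    3    4    5
  c   1    1    2    3    4    5
  a   2    2    2    3    4    5
  e   3    3    3    3    3    4
  b   4    4    3    3    4    3
Edit distance = dp[4][5] = 3

3


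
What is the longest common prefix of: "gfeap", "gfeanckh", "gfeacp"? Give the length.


Words: gfeap, gfeanckh, gfeacp
  Position 0: all 'g' => match
  Position 1: all 'f' => match
  Position 2: all 'e' => match
  Position 3: all 'a' => match
  Position 4: ('p', 'n', 'c') => mismatch, stop
LCP = "gfea" (length 4)

4


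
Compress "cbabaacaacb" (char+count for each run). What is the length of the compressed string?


Input: cbabaacaacb
Runs:
  'c' x 1 => "c1"
  'b' x 1 => "b1"
  'a' x 1 => "a1"
  'b' x 1 => "b1"
  'a' x 2 => "a2"
  'c' x 1 => "c1"
  'a' x 2 => "a2"
  'c' x 1 => "c1"
  'b' x 1 => "b1"
Compressed: "c1b1a1b1a2c1a2c1b1"
Compressed length: 18

18


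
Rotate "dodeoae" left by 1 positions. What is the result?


Input: "dodeoae", rotate left by 1
First 1 characters: "d"
Remaining characters: "odeoae"
Concatenate remaining + first: "odeoae" + "d" = "odeoaed"

odeoaed


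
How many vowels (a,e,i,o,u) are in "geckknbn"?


Input: geckknbn
Checking each character:
  'g' at position 0: consonant
  'e' at position 1: vowel (running total: 1)
  'c' at position 2: consonant
  'k' at position 3: consonant
  'k' at position 4: consonant
  'n' at position 5: consonant
  'b' at position 6: consonant
  'n' at position 7: consonant
Total vowels: 1

1


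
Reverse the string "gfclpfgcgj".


Input: gfclpfgcgj
Reading characters right to left:
  Position 9: 'j'
  Position 8: 'g'
  Position 7: 'c'
  Position 6: 'g'
  Position 5: 'f'
  Position 4: 'p'
  Position 3: 'l'
  Position 2: 'c'
  Position 1: 'f'
  Position 0: 'g'
Reversed: jgcgfplcfg

jgcgfplcfg


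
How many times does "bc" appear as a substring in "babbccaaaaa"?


Searching for "bc" in "babbccaaaaa"
Scanning each position:
  Position 0: "ba" => no
  Position 1: "ab" => no
  Position 2: "bb" => no
  Position 3: "bc" => MATCH
  Position 4: "cc" => no
  Position 5: "ca" => no
  Position 6: "aa" => no
  Position 7: "aa" => no
  Position 8: "aa" => no
  Position 9: "aa" => no
Total occurrences: 1

1


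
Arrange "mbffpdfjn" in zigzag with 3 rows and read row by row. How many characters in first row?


Zigzag "mbffpdfjn" into 3 rows:
Placing characters:
  'm' => row 0
  'b' => row 1
  'f' => row 2
  'f' => row 1
  'p' => row 0
  'd' => row 1
  'f' => row 2
  'j' => row 1
  'n' => row 0
Rows:
  Row 0: "mpn"
  Row 1: "bfdj"
  Row 2: "ff"
First row length: 3

3


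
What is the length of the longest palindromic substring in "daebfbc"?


Input: "daebfbc"
Checking substrings for palindromes:
  [3:6] "bfb" (len 3) => palindrome
Longest palindromic substring: "bfb" with length 3

3


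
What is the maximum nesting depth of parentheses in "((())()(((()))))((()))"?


Input: "((())()(((()))))((()))"
Tracking depth:
  Position 0 '(': depth becomes 1
  Position 1 '(': depth becomes 2
  Position 2 '(': depth becomes 3
  Position 3 ')': depth becomes 2
  Position 4 ')': depth becomes 1
  Position 5 '(': depth becomes 2
  Position 6 ')': depth becomes 1
  Position 7 '(': depth becomes 2
  Position 8 '(': depth becomes 3
  Position 9 '(': depth becomes 4
  Position 10 '(': depth becomes 5
  Position 11 ')': depth becomes 4
  Position 12 ')': depth becomes 3
  Position 13 ')': depth becomes 2
  Position 14 ')': depth becomes 1
  Position 15 ')': depth becomes 0
  Position 16 '(': depth becomes 1
  Position 17 '(': depth becomes 2
  Position 18 '(': depth becomes 3
  Position 19 ')': depth becomes 2
  Position 20 ')': depth becomes 1
  Position 21 ')': depth becomes 0
Maximum depth reached: 5

5


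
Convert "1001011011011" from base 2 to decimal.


Input: "1001011011011" in base 2
Positional expansion:
  Digit '1' (value 1) x 2^12 = 4096
  Digit '0' (value 0) x 2^11 = 0
  Digit '0' (value 0) x 2^10 = 0
  Digit '1' (value 1) x 2^9 = 512
  Digit '0' (value 0) x 2^8 = 0
  Digit '1' (value 1) x 2^7 = 128
  Digit '1' (value 1) x 2^6 = 64
  Digit '0' (value 0) x 2^5 = 0
  Digit '1' (value 1) x 2^4 = 16
  Digit '1' (value 1) x 2^3 = 8
  Digit '0' (value 0) x 2^2 = 0
  Digit '1' (value 1) x 2^1 = 2
  Digit '1' (value 1) x 2^0 = 1
Sum = 4827

4827


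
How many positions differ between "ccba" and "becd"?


Comparing "ccba" and "becd" position by position:
  Position 0: 'c' vs 'b' => DIFFER
  Position 1: 'c' vs 'e' => DIFFER
  Position 2: 'b' vs 'c' => DIFFER
  Position 3: 'a' vs 'd' => DIFFER
Positions that differ: 4

4


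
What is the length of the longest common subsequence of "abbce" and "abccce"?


LCS of "abbce" and "abccce"
DP table:
           a    b    c    c    c    e
      0    0    0    0    0    0    0
  a   0    1    1    1    1    1    1
  b   0    1    2    2    2    2    2
  b   0    1    2    2    2    2    2
  c   0    1    2    3    3    3    3
  e   0    1    2    3    3    3    4
LCS length = dp[5][6] = 4

4


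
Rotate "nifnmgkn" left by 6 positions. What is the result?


Input: "nifnmgkn", rotate left by 6
First 6 characters: "nifnmg"
Remaining characters: "kn"
Concatenate remaining + first: "kn" + "nifnmg" = "knnifnmg"

knnifnmg


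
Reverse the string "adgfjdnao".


Input: adgfjdnao
Reading characters right to left:
  Position 8: 'o'
  Position 7: 'a'
  Position 6: 'n'
  Position 5: 'd'
  Position 4: 'j'
  Position 3: 'f'
  Position 2: 'g'
  Position 1: 'd'
  Position 0: 'a'
Reversed: oandjfgda

oandjfgda


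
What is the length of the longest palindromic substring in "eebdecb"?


Input: "eebdecb"
Checking substrings for palindromes:
  [0:2] "ee" (len 2) => palindrome
Longest palindromic substring: "ee" with length 2

2


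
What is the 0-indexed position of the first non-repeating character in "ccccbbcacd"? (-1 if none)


Input: ccccbbcacd
Character frequencies:
  'a': 1
  'b': 2
  'c': 6
  'd': 1
Scanning left to right for freq == 1:
  Position 0 ('c'): freq=6, skip
  Position 1 ('c'): freq=6, skip
  Position 2 ('c'): freq=6, skip
  Position 3 ('c'): freq=6, skip
  Position 4 ('b'): freq=2, skip
  Position 5 ('b'): freq=2, skip
  Position 6 ('c'): freq=6, skip
  Position 7 ('a'): unique! => answer = 7

7


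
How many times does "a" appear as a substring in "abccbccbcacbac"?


Searching for "a" in "abccbccbcacbac"
Scanning each position:
  Position 0: "a" => MATCH
  Position 1: "b" => no
  Position 2: "c" => no
  Position 3: "c" => no
  Position 4: "b" => no
  Position 5: "c" => no
  Position 6: "c" => no
  Position 7: "b" => no
  Position 8: "c" => no
  Position 9: "a" => MATCH
  Position 10: "c" => no
  Position 11: "b" => no
  Position 12: "a" => MATCH
  Position 13: "c" => no
Total occurrences: 3

3


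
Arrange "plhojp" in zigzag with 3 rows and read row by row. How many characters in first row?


Zigzag "plhojp" into 3 rows:
Placing characters:
  'p' => row 0
  'l' => row 1
  'h' => row 2
  'o' => row 1
  'j' => row 0
  'p' => row 1
Rows:
  Row 0: "pj"
  Row 1: "lop"
  Row 2: "h"
First row length: 2

2


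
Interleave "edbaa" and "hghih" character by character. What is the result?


Interleaving "edbaa" and "hghih":
  Position 0: 'e' from first, 'h' from second => "eh"
  Position 1: 'd' from first, 'g' from second => "dg"
  Position 2: 'b' from first, 'h' from second => "bh"
  Position 3: 'a' from first, 'i' from second => "ai"
  Position 4: 'a' from first, 'h' from second => "ah"
Result: ehdgbhaiah

ehdgbhaiah


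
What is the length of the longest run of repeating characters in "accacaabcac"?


Input: "accacaabcac"
Scanning for longest run:
  Position 1 ('c'): new char, reset run to 1
  Position 2 ('c'): continues run of 'c', length=2
  Position 3 ('a'): new char, reset run to 1
  Position 4 ('c'): new char, reset run to 1
  Position 5 ('a'): new char, reset run to 1
  Position 6 ('a'): continues run of 'a', length=2
  Position 7 ('b'): new char, reset run to 1
  Position 8 ('c'): new char, reset run to 1
  Position 9 ('a'): new char, reset run to 1
  Position 10 ('c'): new char, reset run to 1
Longest run: 'c' with length 2

2


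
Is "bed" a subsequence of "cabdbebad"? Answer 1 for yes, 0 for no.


Check if "bed" is a subsequence of "cabdbebad"
Greedy scan:
  Position 0 ('c'): no match needed
  Position 1 ('a'): no match needed
  Position 2 ('b'): matches sub[0] = 'b'
  Position 3 ('d'): no match needed
  Position 4 ('b'): no match needed
  Position 5 ('e'): matches sub[1] = 'e'
  Position 6 ('b'): no match needed
  Position 7 ('a'): no match needed
  Position 8 ('d'): matches sub[2] = 'd'
All 3 characters matched => is a subsequence

1


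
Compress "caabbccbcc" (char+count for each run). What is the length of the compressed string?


Input: caabbccbcc
Runs:
  'c' x 1 => "c1"
  'a' x 2 => "a2"
  'b' x 2 => "b2"
  'c' x 2 => "c2"
  'b' x 1 => "b1"
  'c' x 2 => "c2"
Compressed: "c1a2b2c2b1c2"
Compressed length: 12

12


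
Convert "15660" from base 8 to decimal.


Input: "15660" in base 8
Positional expansion:
  Digit '1' (value 1) x 8^4 = 4096
  Digit '5' (value 5) x 8^3 = 2560
  Digit '6' (value 6) x 8^2 = 384
  Digit '6' (value 6) x 8^1 = 48
  Digit '0' (value 0) x 8^0 = 0
Sum = 7088

7088


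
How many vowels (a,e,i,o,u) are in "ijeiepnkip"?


Input: ijeiepnkip
Checking each character:
  'i' at position 0: vowel (running total: 1)
  'j' at position 1: consonant
  'e' at position 2: vowel (running total: 2)
  'i' at position 3: vowel (running total: 3)
  'e' at position 4: vowel (running total: 4)
  'p' at position 5: consonant
  'n' at position 6: consonant
  'k' at position 7: consonant
  'i' at position 8: vowel (running total: 5)
  'p' at position 9: consonant
Total vowels: 5

5


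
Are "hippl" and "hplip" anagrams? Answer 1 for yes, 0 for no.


Strings: "hippl", "hplip"
Sorted first:  hilpp
Sorted second: hilpp
Sorted forms match => anagrams

1


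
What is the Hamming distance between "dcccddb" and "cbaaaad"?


Comparing "dcccddb" and "cbaaaad" position by position:
  Position 0: 'd' vs 'c' => differ
  Position 1: 'c' vs 'b' => differ
  Position 2: 'c' vs 'a' => differ
  Position 3: 'c' vs 'a' => differ
  Position 4: 'd' vs 'a' => differ
  Position 5: 'd' vs 'a' => differ
  Position 6: 'b' vs 'd' => differ
Total differences (Hamming distance): 7

7


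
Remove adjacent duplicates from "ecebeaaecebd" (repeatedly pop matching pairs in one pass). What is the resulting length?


Input: ecebeaaecebd
Stack-based adjacent duplicate removal:
  Read 'e': push. Stack: e
  Read 'c': push. Stack: ec
  Read 'e': push. Stack: ece
  Read 'b': push. Stack: eceb
  Read 'e': push. Stack: ecebe
  Read 'a': push. Stack: ecebea
  Read 'a': matches stack top 'a' => pop. Stack: ecebe
  Read 'e': matches stack top 'e' => pop. Stack: eceb
  Read 'c': push. Stack: ecebc
  Read 'e': push. Stack: ecebce
  Read 'b': push. Stack: ecebceb
  Read 'd': push. Stack: ecebcebd
Final stack: "ecebcebd" (length 8)

8


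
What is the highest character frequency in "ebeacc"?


Input: ebeacc
Character counts:
  'a': 1
  'b': 1
  'c': 2
  'e': 2
Maximum frequency: 2

2


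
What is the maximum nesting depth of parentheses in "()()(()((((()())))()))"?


Input: "()()(()((((()())))()))"
Tracking depth:
  Position 0 '(': depth becomes 1
  Position 1 ')': depth becomes 0
  Position 2 '(': depth becomes 1
  Position 3 ')': depth becomes 0
  Position 4 '(': depth becomes 1
  Position 5 '(': depth becomes 2
  Position 6 ')': depth becomes 1
  Position 7 '(': depth becomes 2
  Position 8 '(': depth becomes 3
  Position 9 '(': depth becomes 4
  Position 10 '(': depth becomes 5
  Position 11 '(': depth becomes 6
  Position 12 ')': depth becomes 5
  Position 13 '(': depth becomes 6
  Position 14 ')': depth becomes 5
  Position 15 ')': depth becomes 4
  Position 16 ')': depth becomes 3
  Position 17 ')': depth becomes 2
  Position 18 '(': depth becomes 3
  Position 19 ')': depth becomes 2
  Position 20 ')': depth becomes 1
  Position 21 ')': depth becomes 0
Maximum depth reached: 6

6


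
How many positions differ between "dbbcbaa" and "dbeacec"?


Comparing "dbbcbaa" and "dbeacec" position by position:
  Position 0: 'd' vs 'd' => same
  Position 1: 'b' vs 'b' => same
  Position 2: 'b' vs 'e' => DIFFER
  Position 3: 'c' vs 'a' => DIFFER
  Position 4: 'b' vs 'c' => DIFFER
  Position 5: 'a' vs 'e' => DIFFER
  Position 6: 'a' vs 'c' => DIFFER
Positions that differ: 5

5


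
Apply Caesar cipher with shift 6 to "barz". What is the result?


Caesar cipher: shift "barz" by 6
  'b' (pos 1) + 6 = pos 7 = 'h'
  'a' (pos 0) + 6 = pos 6 = 'g'
  'r' (pos 17) + 6 = pos 23 = 'x'
  'z' (pos 25) + 6 = pos 5 = 'f'
Result: hgxf

hgxf


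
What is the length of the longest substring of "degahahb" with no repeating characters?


Input: "degahahb"
Sliding window (track last position of each char):
  Position 0 ('d'): window [0,0] length 1 -- new best
  Position 1 ('e'): window [0,1] length 2 -- new best
  Position 2 ('g'): window [0,2] length 3 -- new best
  Position 3 ('a'): window [0,3] length 4 -- new best
  Position 4 ('h'): window [0,4] length 5 -- new best
  Position 5 ('a'): repeat (last at 3), move window start to 4
  Position 5 ('a'): window [4,5] length 2
  Position 6 ('h'): repeat (last at 4), move window start to 5
  Position 6 ('h'): window [5,6] length 2
  Position 7 ('b'): window [5,7] length 3
Longest substring with no repeats: "degah" with length 5

5


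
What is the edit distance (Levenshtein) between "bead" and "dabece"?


Computing edit distance: "bead" -> "dabece"
DP table:
           d    a    b    e    c    e
      0    1    2    3    4    5    6
  b   1    1    2    2    3    4    5
  e   2    2    2    3    2    3    4
  a   3    3    2    3    3    3    4
  d   4    3    3    3    4    4    4
Edit distance = dp[4][6] = 4

4


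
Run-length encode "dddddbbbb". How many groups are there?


Input: dddddbbbb
Scanning for consecutive runs:
  Group 1: 'd' x 5 (positions 0-4)
  Group 2: 'b' x 4 (positions 5-8)
Total groups: 2

2


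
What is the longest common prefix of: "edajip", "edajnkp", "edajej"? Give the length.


Words: edajip, edajnkp, edajej
  Position 0: all 'e' => match
  Position 1: all 'd' => match
  Position 2: all 'a' => match
  Position 3: all 'j' => match
  Position 4: ('i', 'n', 'e') => mismatch, stop
LCP = "edaj" (length 4)

4


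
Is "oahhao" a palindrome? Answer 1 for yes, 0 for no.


Input: oahhao
Reversed: oahhao
  Compare pos 0 ('o') with pos 5 ('o'): match
  Compare pos 1 ('a') with pos 4 ('a'): match
  Compare pos 2 ('h') with pos 3 ('h'): match
Result: palindrome

1


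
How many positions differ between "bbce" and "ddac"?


Comparing "bbce" and "ddac" position by position:
  Position 0: 'b' vs 'd' => DIFFER
  Position 1: 'b' vs 'd' => DIFFER
  Position 2: 'c' vs 'a' => DIFFER
  Position 3: 'e' vs 'c' => DIFFER
Positions that differ: 4

4


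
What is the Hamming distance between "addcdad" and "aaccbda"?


Comparing "addcdad" and "aaccbda" position by position:
  Position 0: 'a' vs 'a' => same
  Position 1: 'd' vs 'a' => differ
  Position 2: 'd' vs 'c' => differ
  Position 3: 'c' vs 'c' => same
  Position 4: 'd' vs 'b' => differ
  Position 5: 'a' vs 'd' => differ
  Position 6: 'd' vs 'a' => differ
Total differences (Hamming distance): 5

5


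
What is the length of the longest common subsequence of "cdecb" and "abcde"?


LCS of "cdecb" and "abcde"
DP table:
           a    b    c    d    e
      0    0    0    0    0    0
  c   0    0    0    1    1    1
  d   0    0    0    1    2    2
  e   0    0    0    1    2    3
  c   0    0    0    1    2    3
  b   0    0    1    1    2    3
LCS length = dp[5][5] = 3

3


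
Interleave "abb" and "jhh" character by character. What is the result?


Interleaving "abb" and "jhh":
  Position 0: 'a' from first, 'j' from second => "aj"
  Position 1: 'b' from first, 'h' from second => "bh"
  Position 2: 'b' from first, 'h' from second => "bh"
Result: ajbhbh

ajbhbh


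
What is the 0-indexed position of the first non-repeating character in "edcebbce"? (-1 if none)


Input: edcebbce
Character frequencies:
  'b': 2
  'c': 2
  'd': 1
  'e': 3
Scanning left to right for freq == 1:
  Position 0 ('e'): freq=3, skip
  Position 1 ('d'): unique! => answer = 1

1


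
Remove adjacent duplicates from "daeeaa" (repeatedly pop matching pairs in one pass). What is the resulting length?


Input: daeeaa
Stack-based adjacent duplicate removal:
  Read 'd': push. Stack: d
  Read 'a': push. Stack: da
  Read 'e': push. Stack: dae
  Read 'e': matches stack top 'e' => pop. Stack: da
  Read 'a': matches stack top 'a' => pop. Stack: d
  Read 'a': push. Stack: da
Final stack: "da" (length 2)

2


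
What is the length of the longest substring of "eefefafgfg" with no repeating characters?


Input: "eefefafgfg"
Sliding window (track last position of each char):
  Position 0 ('e'): window [0,0] length 1 -- new best
  Position 1 ('e'): repeat (last at 0), move window start to 1
  Position 1 ('e'): window [1,1] length 1
  Position 2 ('f'): window [1,2] length 2 -- new best
  Position 3 ('e'): repeat (last at 1), move window start to 2
  Position 3 ('e'): window [2,3] length 2
  Position 4 ('f'): repeat (last at 2), move window start to 3
  Position 4 ('f'): window [3,4] length 2
  Position 5 ('a'): window [3,5] length 3 -- new best
  Position 6 ('f'): repeat (last at 4), move window start to 5
  Position 6 ('f'): window [5,6] length 2
  Position 7 ('g'): window [5,7] length 3
  Position 8 ('f'): repeat (last at 6), move window start to 7
  Position 8 ('f'): window [7,8] length 2
  Position 9 ('g'): repeat (last at 7), move window start to 8
  Position 9 ('g'): window [8,9] length 2
Longest substring with no repeats: "efa" with length 3

3


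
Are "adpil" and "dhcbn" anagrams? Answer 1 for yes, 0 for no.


Strings: "adpil", "dhcbn"
Sorted first:  adilp
Sorted second: bcdhn
Differ at position 0: 'a' vs 'b' => not anagrams

0


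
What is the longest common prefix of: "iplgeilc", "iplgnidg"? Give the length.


Words: iplgeilc, iplgnidg
  Position 0: all 'i' => match
  Position 1: all 'p' => match
  Position 2: all 'l' => match
  Position 3: all 'g' => match
  Position 4: ('e', 'n') => mismatch, stop
LCP = "iplg" (length 4)

4


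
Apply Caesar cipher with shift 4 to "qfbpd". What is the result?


Caesar cipher: shift "qfbpd" by 4
  'q' (pos 16) + 4 = pos 20 = 'u'
  'f' (pos 5) + 4 = pos 9 = 'j'
  'b' (pos 1) + 4 = pos 5 = 'f'
  'p' (pos 15) + 4 = pos 19 = 't'
  'd' (pos 3) + 4 = pos 7 = 'h'
Result: ujfth

ujfth


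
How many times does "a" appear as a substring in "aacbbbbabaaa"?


Searching for "a" in "aacbbbbabaaa"
Scanning each position:
  Position 0: "a" => MATCH
  Position 1: "a" => MATCH
  Position 2: "c" => no
  Position 3: "b" => no
  Position 4: "b" => no
  Position 5: "b" => no
  Position 6: "b" => no
  Position 7: "a" => MATCH
  Position 8: "b" => no
  Position 9: "a" => MATCH
  Position 10: "a" => MATCH
  Position 11: "a" => MATCH
Total occurrences: 6

6


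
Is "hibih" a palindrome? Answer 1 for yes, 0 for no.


Input: hibih
Reversed: hibih
  Compare pos 0 ('h') with pos 4 ('h'): match
  Compare pos 1 ('i') with pos 3 ('i'): match
Result: palindrome

1


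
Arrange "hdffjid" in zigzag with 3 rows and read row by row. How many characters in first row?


Zigzag "hdffjid" into 3 rows:
Placing characters:
  'h' => row 0
  'd' => row 1
  'f' => row 2
  'f' => row 1
  'j' => row 0
  'i' => row 1
  'd' => row 2
Rows:
  Row 0: "hj"
  Row 1: "dfi"
  Row 2: "fd"
First row length: 2

2


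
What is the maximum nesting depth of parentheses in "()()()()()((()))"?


Input: "()()()()()((()))"
Tracking depth:
  Position 0 '(': depth becomes 1
  Position 1 ')': depth becomes 0
  Position 2 '(': depth becomes 1
  Position 3 ')': depth becomes 0
  Position 4 '(': depth becomes 1
  Position 5 ')': depth becomes 0
  Position 6 '(': depth becomes 1
  Position 7 ')': depth becomes 0
  Position 8 '(': depth becomes 1
  Position 9 ')': depth becomes 0
  Position 10 '(': depth becomes 1
  Position 11 '(': depth becomes 2
  Position 12 '(': depth becomes 3
  Position 13 ')': depth becomes 2
  Position 14 ')': depth becomes 1
  Position 15 ')': depth becomes 0
Maximum depth reached: 3

3


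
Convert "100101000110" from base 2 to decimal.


Input: "100101000110" in base 2
Positional expansion:
  Digit '1' (value 1) x 2^11 = 2048
  Digit '0' (value 0) x 2^10 = 0
  Digit '0' (value 0) x 2^9 = 0
  Digit '1' (value 1) x 2^8 = 256
  Digit '0' (value 0) x 2^7 = 0
  Digit '1' (value 1) x 2^6 = 64
  Digit '0' (value 0) x 2^5 = 0
  Digit '0' (value 0) x 2^4 = 0
  Digit '0' (value 0) x 2^3 = 0
  Digit '1' (value 1) x 2^2 = 4
  Digit '1' (value 1) x 2^1 = 2
  Digit '0' (value 0) x 2^0 = 0
Sum = 2374

2374


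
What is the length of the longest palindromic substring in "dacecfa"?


Input: "dacecfa"
Checking substrings for palindromes:
  [2:5] "cec" (len 3) => palindrome
Longest palindromic substring: "cec" with length 3

3


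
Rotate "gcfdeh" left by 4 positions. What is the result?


Input: "gcfdeh", rotate left by 4
First 4 characters: "gcfd"
Remaining characters: "eh"
Concatenate remaining + first: "eh" + "gcfd" = "ehgcfd"

ehgcfd


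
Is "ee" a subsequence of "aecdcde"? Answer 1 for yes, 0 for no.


Check if "ee" is a subsequence of "aecdcde"
Greedy scan:
  Position 0 ('a'): no match needed
  Position 1 ('e'): matches sub[0] = 'e'
  Position 2 ('c'): no match needed
  Position 3 ('d'): no match needed
  Position 4 ('c'): no match needed
  Position 5 ('d'): no match needed
  Position 6 ('e'): matches sub[1] = 'e'
All 2 characters matched => is a subsequence

1


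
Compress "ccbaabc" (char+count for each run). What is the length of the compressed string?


Input: ccbaabc
Runs:
  'c' x 2 => "c2"
  'b' x 1 => "b1"
  'a' x 2 => "a2"
  'b' x 1 => "b1"
  'c' x 1 => "c1"
Compressed: "c2b1a2b1c1"
Compressed length: 10

10


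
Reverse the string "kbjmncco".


Input: kbjmncco
Reading characters right to left:
  Position 7: 'o'
  Position 6: 'c'
  Position 5: 'c'
  Position 4: 'n'
  Position 3: 'm'
  Position 2: 'j'
  Position 1: 'b'
  Position 0: 'k'
Reversed: occnmjbk

occnmjbk


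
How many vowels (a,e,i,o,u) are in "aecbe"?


Input: aecbe
Checking each character:
  'a' at position 0: vowel (running total: 1)
  'e' at position 1: vowel (running total: 2)
  'c' at position 2: consonant
  'b' at position 3: consonant
  'e' at position 4: vowel (running total: 3)
Total vowels: 3

3


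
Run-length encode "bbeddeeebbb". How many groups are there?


Input: bbeddeeebbb
Scanning for consecutive runs:
  Group 1: 'b' x 2 (positions 0-1)
  Group 2: 'e' x 1 (positions 2-2)
  Group 3: 'd' x 2 (positions 3-4)
  Group 4: 'e' x 3 (positions 5-7)
  Group 5: 'b' x 3 (positions 8-10)
Total groups: 5

5


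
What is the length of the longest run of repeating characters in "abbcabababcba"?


Input: "abbcabababcba"
Scanning for longest run:
  Position 1 ('b'): new char, reset run to 1
  Position 2 ('b'): continues run of 'b', length=2
  Position 3 ('c'): new char, reset run to 1
  Position 4 ('a'): new char, reset run to 1
  Position 5 ('b'): new char, reset run to 1
  Position 6 ('a'): new char, reset run to 1
  Position 7 ('b'): new char, reset run to 1
  Position 8 ('a'): new char, reset run to 1
  Position 9 ('b'): new char, reset run to 1
  Position 10 ('c'): new char, reset run to 1
  Position 11 ('b'): new char, reset run to 1
  Position 12 ('a'): new char, reset run to 1
Longest run: 'b' with length 2

2


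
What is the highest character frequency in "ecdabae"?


Input: ecdabae
Character counts:
  'a': 2
  'b': 1
  'c': 1
  'd': 1
  'e': 2
Maximum frequency: 2

2


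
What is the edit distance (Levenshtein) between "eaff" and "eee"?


Computing edit distance: "eaff" -> "eee"
DP table:
           e    e    e
      0    1    2    3
  e   1    0    1    2
  a   2    1    1    2
  f   3    2    2    2
  f   4    3    3    3
Edit distance = dp[4][3] = 3

3


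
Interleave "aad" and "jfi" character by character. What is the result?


Interleaving "aad" and "jfi":
  Position 0: 'a' from first, 'j' from second => "aj"
  Position 1: 'a' from first, 'f' from second => "af"
  Position 2: 'd' from first, 'i' from second => "di"
Result: ajafdi

ajafdi


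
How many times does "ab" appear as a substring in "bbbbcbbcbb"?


Searching for "ab" in "bbbbcbbcbb"
Scanning each position:
  Position 0: "bb" => no
  Position 1: "bb" => no
  Position 2: "bb" => no
  Position 3: "bc" => no
  Position 4: "cb" => no
  Position 5: "bb" => no
  Position 6: "bc" => no
  Position 7: "cb" => no
  Position 8: "bb" => no
Total occurrences: 0

0


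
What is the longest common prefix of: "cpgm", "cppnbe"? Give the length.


Words: cpgm, cppnbe
  Position 0: all 'c' => match
  Position 1: all 'p' => match
  Position 2: ('g', 'p') => mismatch, stop
LCP = "cp" (length 2)

2


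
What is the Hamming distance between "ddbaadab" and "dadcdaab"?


Comparing "ddbaadab" and "dadcdaab" position by position:
  Position 0: 'd' vs 'd' => same
  Position 1: 'd' vs 'a' => differ
  Position 2: 'b' vs 'd' => differ
  Position 3: 'a' vs 'c' => differ
  Position 4: 'a' vs 'd' => differ
  Position 5: 'd' vs 'a' => differ
  Position 6: 'a' vs 'a' => same
  Position 7: 'b' vs 'b' => same
Total differences (Hamming distance): 5

5


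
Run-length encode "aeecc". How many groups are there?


Input: aeecc
Scanning for consecutive runs:
  Group 1: 'a' x 1 (positions 0-0)
  Group 2: 'e' x 2 (positions 1-2)
  Group 3: 'c' x 2 (positions 3-4)
Total groups: 3

3


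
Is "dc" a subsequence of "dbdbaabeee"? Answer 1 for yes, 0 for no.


Check if "dc" is a subsequence of "dbdbaabeee"
Greedy scan:
  Position 0 ('d'): matches sub[0] = 'd'
  Position 1 ('b'): no match needed
  Position 2 ('d'): no match needed
  Position 3 ('b'): no match needed
  Position 4 ('a'): no match needed
  Position 5 ('a'): no match needed
  Position 6 ('b'): no match needed
  Position 7 ('e'): no match needed
  Position 8 ('e'): no match needed
  Position 9 ('e'): no match needed
Only matched 1/2 characters => not a subsequence

0


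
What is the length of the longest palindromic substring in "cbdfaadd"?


Input: "cbdfaadd"
Checking substrings for palindromes:
  [4:6] "aa" (len 2) => palindrome
  [6:8] "dd" (len 2) => palindrome
Longest palindromic substring: "aa" with length 2

2


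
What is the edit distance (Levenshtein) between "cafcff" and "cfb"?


Computing edit distance: "cafcff" -> "cfb"
DP table:
           c    f    b
      0    1    2    3
  c   1    0    1    2
  a   2    1    1    2
  f   3    2    1    2
  c   4    3    2    2
  f   5    4    3    3
  f   6    5    4    4
Edit distance = dp[6][3] = 4

4


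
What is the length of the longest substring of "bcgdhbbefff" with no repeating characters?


Input: "bcgdhbbefff"
Sliding window (track last position of each char):
  Position 0 ('b'): window [0,0] length 1 -- new best
  Position 1 ('c'): window [0,1] length 2 -- new best
  Position 2 ('g'): window [0,2] length 3 -- new best
  Position 3 ('d'): window [0,3] length 4 -- new best
  Position 4 ('h'): window [0,4] length 5 -- new best
  Position 5 ('b'): repeat (last at 0), move window start to 1
  Position 5 ('b'): window [1,5] length 5
  Position 6 ('b'): repeat (last at 5), move window start to 6
  Position 6 ('b'): window [6,6] length 1
  Position 7 ('e'): window [6,7] length 2
  Position 8 ('f'): window [6,8] length 3
  Position 9 ('f'): repeat (last at 8), move window start to 9
  Position 9 ('f'): window [9,9] length 1
  Position 10 ('f'): repeat (last at 9), move window start to 10
  Position 10 ('f'): window [10,10] length 1
Longest substring with no repeats: "bcgdh" with length 5

5


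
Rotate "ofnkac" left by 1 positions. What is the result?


Input: "ofnkac", rotate left by 1
First 1 characters: "o"
Remaining characters: "fnkac"
Concatenate remaining + first: "fnkac" + "o" = "fnkaco"

fnkaco


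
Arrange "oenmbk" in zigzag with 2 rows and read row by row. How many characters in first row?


Zigzag "oenmbk" into 2 rows:
Placing characters:
  'o' => row 0
  'e' => row 1
  'n' => row 0
  'm' => row 1
  'b' => row 0
  'k' => row 1
Rows:
  Row 0: "onb"
  Row 1: "emk"
First row length: 3

3


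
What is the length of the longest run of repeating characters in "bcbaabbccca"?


Input: "bcbaabbccca"
Scanning for longest run:
  Position 1 ('c'): new char, reset run to 1
  Position 2 ('b'): new char, reset run to 1
  Position 3 ('a'): new char, reset run to 1
  Position 4 ('a'): continues run of 'a', length=2
  Position 5 ('b'): new char, reset run to 1
  Position 6 ('b'): continues run of 'b', length=2
  Position 7 ('c'): new char, reset run to 1
  Position 8 ('c'): continues run of 'c', length=2
  Position 9 ('c'): continues run of 'c', length=3
  Position 10 ('a'): new char, reset run to 1
Longest run: 'c' with length 3

3


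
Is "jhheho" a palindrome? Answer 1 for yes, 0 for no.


Input: jhheho
Reversed: ohehhj
  Compare pos 0 ('j') with pos 5 ('o'): MISMATCH
  Compare pos 1 ('h') with pos 4 ('h'): match
  Compare pos 2 ('h') with pos 3 ('e'): MISMATCH
Result: not a palindrome

0


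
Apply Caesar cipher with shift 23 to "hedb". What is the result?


Caesar cipher: shift "hedb" by 23
  'h' (pos 7) + 23 = pos 4 = 'e'
  'e' (pos 4) + 23 = pos 1 = 'b'
  'd' (pos 3) + 23 = pos 0 = 'a'
  'b' (pos 1) + 23 = pos 24 = 'y'
Result: ebay

ebay


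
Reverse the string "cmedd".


Input: cmedd
Reading characters right to left:
  Position 4: 'd'
  Position 3: 'd'
  Position 2: 'e'
  Position 1: 'm'
  Position 0: 'c'
Reversed: ddemc

ddemc


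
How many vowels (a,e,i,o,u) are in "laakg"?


Input: laakg
Checking each character:
  'l' at position 0: consonant
  'a' at position 1: vowel (running total: 1)
  'a' at position 2: vowel (running total: 2)
  'k' at position 3: consonant
  'g' at position 4: consonant
Total vowels: 2

2


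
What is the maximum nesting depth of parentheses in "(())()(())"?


Input: "(())()(())"
Tracking depth:
  Position 0 '(': depth becomes 1
  Position 1 '(': depth becomes 2
  Position 2 ')': depth becomes 1
  Position 3 ')': depth becomes 0
  Position 4 '(': depth becomes 1
  Position 5 ')': depth becomes 0
  Position 6 '(': depth becomes 1
  Position 7 '(': depth becomes 2
  Position 8 ')': depth becomes 1
  Position 9 ')': depth becomes 0
Maximum depth reached: 2

2


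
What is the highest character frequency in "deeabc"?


Input: deeabc
Character counts:
  'a': 1
  'b': 1
  'c': 1
  'd': 1
  'e': 2
Maximum frequency: 2

2


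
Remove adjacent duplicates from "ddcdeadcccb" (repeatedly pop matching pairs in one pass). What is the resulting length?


Input: ddcdeadcccb
Stack-based adjacent duplicate removal:
  Read 'd': push. Stack: d
  Read 'd': matches stack top 'd' => pop. Stack: (empty)
  Read 'c': push. Stack: c
  Read 'd': push. Stack: cd
  Read 'e': push. Stack: cde
  Read 'a': push. Stack: cdea
  Read 'd': push. Stack: cdead
  Read 'c': push. Stack: cdeadc
  Read 'c': matches stack top 'c' => pop. Stack: cdead
  Read 'c': push. Stack: cdeadc
  Read 'b': push. Stack: cdeadcb
Final stack: "cdeadcb" (length 7)

7


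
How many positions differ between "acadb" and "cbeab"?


Comparing "acadb" and "cbeab" position by position:
  Position 0: 'a' vs 'c' => DIFFER
  Position 1: 'c' vs 'b' => DIFFER
  Position 2: 'a' vs 'e' => DIFFER
  Position 3: 'd' vs 'a' => DIFFER
  Position 4: 'b' vs 'b' => same
Positions that differ: 4

4


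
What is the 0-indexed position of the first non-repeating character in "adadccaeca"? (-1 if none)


Input: adadccaeca
Character frequencies:
  'a': 4
  'c': 3
  'd': 2
  'e': 1
Scanning left to right for freq == 1:
  Position 0 ('a'): freq=4, skip
  Position 1 ('d'): freq=2, skip
  Position 2 ('a'): freq=4, skip
  Position 3 ('d'): freq=2, skip
  Position 4 ('c'): freq=3, skip
  Position 5 ('c'): freq=3, skip
  Position 6 ('a'): freq=4, skip
  Position 7 ('e'): unique! => answer = 7

7


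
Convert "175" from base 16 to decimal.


Input: "175" in base 16
Positional expansion:
  Digit '1' (value 1) x 16^2 = 256
  Digit '7' (value 7) x 16^1 = 112
  Digit '5' (value 5) x 16^0 = 5
Sum = 373

373


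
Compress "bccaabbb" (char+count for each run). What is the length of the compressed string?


Input: bccaabbb
Runs:
  'b' x 1 => "b1"
  'c' x 2 => "c2"
  'a' x 2 => "a2"
  'b' x 3 => "b3"
Compressed: "b1c2a2b3"
Compressed length: 8

8


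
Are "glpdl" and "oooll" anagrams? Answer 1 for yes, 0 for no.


Strings: "glpdl", "oooll"
Sorted first:  dgllp
Sorted second: llooo
Differ at position 0: 'd' vs 'l' => not anagrams

0
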